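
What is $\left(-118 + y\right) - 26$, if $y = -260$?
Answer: $-404$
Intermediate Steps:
$\left(-118 + y\right) - 26 = \left(-118 - 260\right) - 26 = -378 - 26 = -404$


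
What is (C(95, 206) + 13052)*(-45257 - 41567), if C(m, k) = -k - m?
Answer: -1107092824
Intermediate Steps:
(C(95, 206) + 13052)*(-45257 - 41567) = ((-1*206 - 1*95) + 13052)*(-45257 - 41567) = ((-206 - 95) + 13052)*(-86824) = (-301 + 13052)*(-86824) = 12751*(-86824) = -1107092824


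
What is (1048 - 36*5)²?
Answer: 753424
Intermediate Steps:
(1048 - 36*5)² = (1048 - 180)² = 868² = 753424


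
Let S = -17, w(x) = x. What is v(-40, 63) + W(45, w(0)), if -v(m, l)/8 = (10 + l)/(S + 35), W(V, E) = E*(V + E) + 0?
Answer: -292/9 ≈ -32.444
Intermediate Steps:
W(V, E) = E*(E + V) (W(V, E) = E*(E + V) + 0 = E*(E + V))
v(m, l) = -40/9 - 4*l/9 (v(m, l) = -8*(10 + l)/(-17 + 35) = -8*(10 + l)/18 = -8*(5/9 + l/18) = -40/9 - 4*l/9)
v(-40, 63) + W(45, w(0)) = (-40/9 - 4/9*63) + 0*(0 + 45) = (-40/9 - 28) + 0*45 = -292/9 + 0 = -292/9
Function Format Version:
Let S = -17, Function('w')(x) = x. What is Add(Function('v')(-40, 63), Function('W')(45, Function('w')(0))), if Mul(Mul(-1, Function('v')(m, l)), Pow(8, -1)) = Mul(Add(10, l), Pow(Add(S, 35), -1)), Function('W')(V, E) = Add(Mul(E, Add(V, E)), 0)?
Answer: Rational(-292, 9) ≈ -32.444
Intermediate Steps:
Function('W')(V, E) = Mul(E, Add(E, V)) (Function('W')(V, E) = Add(Mul(E, Add(E, V)), 0) = Mul(E, Add(E, V)))
Function('v')(m, l) = Add(Rational(-40, 9), Mul(Rational(-4, 9), l)) (Function('v')(m, l) = Mul(-8, Mul(Add(10, l), Pow(Add(-17, 35), -1))) = Mul(-8, Mul(Add(10, l), Pow(18, -1))) = Mul(-8, Mul(Add(10, l), Rational(1, 18))) = Mul(-8, Add(Rational(5, 9), Mul(Rational(1, 18), l))) = Add(Rational(-40, 9), Mul(Rational(-4, 9), l)))
Add(Function('v')(-40, 63), Function('W')(45, Function('w')(0))) = Add(Add(Rational(-40, 9), Mul(Rational(-4, 9), 63)), Mul(0, Add(0, 45))) = Add(Add(Rational(-40, 9), -28), Mul(0, 45)) = Add(Rational(-292, 9), 0) = Rational(-292, 9)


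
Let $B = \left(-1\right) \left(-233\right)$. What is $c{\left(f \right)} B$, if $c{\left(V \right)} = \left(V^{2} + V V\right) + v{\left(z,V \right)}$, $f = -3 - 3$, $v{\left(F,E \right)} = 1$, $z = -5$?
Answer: $17009$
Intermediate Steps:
$f = -6$
$B = 233$
$c{\left(V \right)} = 1 + 2 V^{2}$ ($c{\left(V \right)} = \left(V^{2} + V V\right) + 1 = \left(V^{2} + V^{2}\right) + 1 = 2 V^{2} + 1 = 1 + 2 V^{2}$)
$c{\left(f \right)} B = \left(1 + 2 \left(-6\right)^{2}\right) 233 = \left(1 + 2 \cdot 36\right) 233 = \left(1 + 72\right) 233 = 73 \cdot 233 = 17009$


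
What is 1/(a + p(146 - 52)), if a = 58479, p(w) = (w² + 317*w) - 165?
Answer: 1/96948 ≈ 1.0315e-5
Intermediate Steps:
p(w) = -165 + w² + 317*w
1/(a + p(146 - 52)) = 1/(58479 + (-165 + (146 - 52)² + 317*(146 - 52))) = 1/(58479 + (-165 + 94² + 317*94)) = 1/(58479 + (-165 + 8836 + 29798)) = 1/(58479 + 38469) = 1/96948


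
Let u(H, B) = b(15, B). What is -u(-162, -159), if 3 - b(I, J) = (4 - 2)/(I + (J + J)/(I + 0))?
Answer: -103/31 ≈ -3.3226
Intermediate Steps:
b(I, J) = 3 - 2/(I + 2*J/I) (b(I, J) = 3 - (4 - 2)/(I + (J + J)/(I + 0)) = 3 - 2/(I + (2*J)/I) = 3 - 2/(I + 2*J/I))
u(H, B) = (645 + 6*B)/(225 + 2*B) (u(H, B) = (-2*15 + 3*15² + 6*B)/(15² + 2*B) = (-30 + 3*225 + 6*B)/(225 + 2*B) = (-30 + 675 + 6*B)/(225 + 2*B) = (645 + 6*B)/(225 + 2*B))
-u(-162, -159) = -3*(215 + 2*(-159))/(225 + 2*(-159)) = -3*(215 - 318)/(225 - 318) = -3*(-103)/(-93) = -3*(-1)*(-103)/93 = -1*103/31 = -103/31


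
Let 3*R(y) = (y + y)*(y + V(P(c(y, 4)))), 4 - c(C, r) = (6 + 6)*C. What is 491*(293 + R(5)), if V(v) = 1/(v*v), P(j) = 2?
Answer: 304911/2 ≈ 1.5246e+5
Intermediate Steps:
c(C, r) = 4 - 12*C (c(C, r) = 4 - (6 + 6)*C = 4 - 12*C)
V(v) = v**(-2) (V(v) = 1/v**2 = v**(-2))
R(y) = 2*y*(1/4 + y)/3 (R(y) = ((y + y)*(y + 2**(-2)))/3 = ((2*y)*(y + 1/4))/3 = ((2*y)*(1/4 + y))/3 = (2*y*(1/4 + y))/3 = 2*y*(1/4 + y)/3)
491*(293 + R(5)) = 491*(293 + (1/6)*5*(1 + 4*5)) = 491*(293 + (1/6)*5*(1 + 20)) = 491*(293 + (1/6)*5*21) = 491*(293 + 35/2) = 491*(621/2) = 304911/2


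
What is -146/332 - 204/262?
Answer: -26495/21746 ≈ -1.2184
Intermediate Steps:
-146/332 - 204/262 = -146*1/332 - 204*1/262 = -73/166 - 102/131 = -26495/21746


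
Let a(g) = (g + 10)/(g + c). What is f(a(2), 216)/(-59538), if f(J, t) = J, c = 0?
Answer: -1/9923 ≈ -0.00010078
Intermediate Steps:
a(g) = (10 + g)/g (a(g) = (g + 10)/(g + 0) = (10 + g)/g)
f(a(2), 216)/(-59538) = ((10 + 2)/2)/(-59538) = ((½)*12)*(-1/59538) = 6*(-1/59538) = -1/9923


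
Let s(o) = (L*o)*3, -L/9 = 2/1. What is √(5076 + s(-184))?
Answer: 6*√417 ≈ 122.52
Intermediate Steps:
L = -18 (L = -18/1 = -18 ≈ -18.000)
s(o) = -54*o (s(o) = -18*o*3 = -54*o)
√(5076 + s(-184)) = √(5076 - 54*(-184)) = √(5076 + 9936) = √15012 = 6*√417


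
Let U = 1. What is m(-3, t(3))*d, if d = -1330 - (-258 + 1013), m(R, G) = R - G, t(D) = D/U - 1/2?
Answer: 22935/2 ≈ 11468.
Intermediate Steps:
t(D) = -1/2 + D (t(D) = D/1 - 1/2 = D*1 - 1*1/2 = D - 1/2 = -1/2 + D)
d = -2085 (d = -1330 - 1*755 = -1330 - 755 = -2085)
m(-3, t(3))*d = (-3 - (-1/2 + 3))*(-2085) = (-3 - 1*5/2)*(-2085) = (-3 - 5/2)*(-2085) = -11/2*(-2085) = 22935/2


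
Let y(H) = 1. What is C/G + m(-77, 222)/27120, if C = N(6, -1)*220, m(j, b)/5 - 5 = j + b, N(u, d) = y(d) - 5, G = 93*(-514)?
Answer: 995285/21606504 ≈ 0.046064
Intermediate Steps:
G = -47802
N(u, d) = -4 (N(u, d) = 1 - 5 = -4)
m(j, b) = 25 + 5*b + 5*j (m(j, b) = 25 + 5*(j + b) = 25 + 5*(b + j) = 25 + (5*b + 5*j) = 25 + 5*b + 5*j)
C = -880 (C = -4*220 = -880)
C/G + m(-77, 222)/27120 = -880/(-47802) + (25 + 5*222 + 5*(-77))/27120 = -880*(-1/47802) + (25 + 1110 - 385)*(1/27120) = 440/23901 + 750*(1/27120) = 440/23901 + 25/904 = 995285/21606504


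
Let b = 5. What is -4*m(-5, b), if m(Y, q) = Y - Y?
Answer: 0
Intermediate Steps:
m(Y, q) = 0
-4*m(-5, b) = -4*0 = 0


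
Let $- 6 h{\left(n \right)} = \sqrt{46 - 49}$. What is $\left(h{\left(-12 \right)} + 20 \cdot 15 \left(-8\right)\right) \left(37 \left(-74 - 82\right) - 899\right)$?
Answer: $16010400 + \frac{6671 i \sqrt{3}}{6} \approx 1.601 \cdot 10^{7} + 1925.8 i$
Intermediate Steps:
$h{\left(n \right)} = - \frac{i \sqrt{3}}{6}$ ($h{\left(n \right)} = - \frac{\sqrt{46 - 49}}{6} = - \frac{\sqrt{-3}}{6} = - \frac{i \sqrt{3}}{6}$)
$\left(h{\left(-12 \right)} + 20 \cdot 15 \left(-8\right)\right) \left(37 \left(-74 - 82\right) - 899\right) = \left(- \frac{i \sqrt{3}}{6} + 20 \cdot 15 \left(-8\right)\right) \left(37 \left(-74 - 82\right) - 899\right) = \left(- \frac{i \sqrt{3}}{6} + 300 \left(-8\right)\right) \left(37 \left(-156\right) - 899\right) = \left(- \frac{i \sqrt{3}}{6} - 2400\right) \left(-5772 - 899\right) = \left(-2400 - \frac{i \sqrt{3}}{6}\right) \left(-6671\right) = 16010400 + \frac{6671 i \sqrt{3}}{6}$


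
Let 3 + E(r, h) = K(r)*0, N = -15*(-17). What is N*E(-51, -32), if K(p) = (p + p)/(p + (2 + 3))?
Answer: -765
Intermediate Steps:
K(p) = 2*p/(5 + p) (K(p) = (2*p)/(p + 5) = (2*p)/(5 + p) = 2*p/(5 + p))
N = 255
E(r, h) = -3 (E(r, h) = -3 + (2*r/(5 + r))*0 = -3 + 0 = -3)
N*E(-51, -32) = 255*(-3) = -765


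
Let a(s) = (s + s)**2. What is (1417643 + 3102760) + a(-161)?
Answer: 4624087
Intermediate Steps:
a(s) = 4*s**2 (a(s) = (2*s)**2 = 4*s**2)
(1417643 + 3102760) + a(-161) = (1417643 + 3102760) + 4*(-161)**2 = 4520403 + 4*25921 = 4520403 + 103684 = 4624087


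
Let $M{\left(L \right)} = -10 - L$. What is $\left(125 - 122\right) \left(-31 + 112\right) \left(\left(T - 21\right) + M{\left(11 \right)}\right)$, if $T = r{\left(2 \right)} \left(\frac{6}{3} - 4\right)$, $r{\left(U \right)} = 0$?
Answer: $-10206$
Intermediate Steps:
$T = 0$ ($T = 0 \left(\frac{6}{3} - 4\right) = 0 \left(6 \cdot \frac{1}{3} - 4\right) = 0 \left(2 - 4\right) = 0 \left(-2\right) = 0$)
$\left(125 - 122\right) \left(-31 + 112\right) \left(\left(T - 21\right) + M{\left(11 \right)}\right) = \left(125 - 122\right) \left(-31 + 112\right) \left(\left(0 - 21\right) - 21\right) = 3 \cdot 81 \left(\left(0 - 21\right) - 21\right) = 243 \left(-21 - 21\right) = 243 \left(-42\right) = -10206$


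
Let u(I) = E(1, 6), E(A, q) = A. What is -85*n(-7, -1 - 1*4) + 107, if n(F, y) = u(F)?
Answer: 22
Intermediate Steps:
u(I) = 1
n(F, y) = 1
-85*n(-7, -1 - 1*4) + 107 = -85*1 + 107 = -85 + 107 = 22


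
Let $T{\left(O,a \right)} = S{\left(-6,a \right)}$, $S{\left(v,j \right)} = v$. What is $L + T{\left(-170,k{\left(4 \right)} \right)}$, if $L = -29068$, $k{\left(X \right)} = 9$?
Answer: $-29074$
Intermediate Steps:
$T{\left(O,a \right)} = -6$
$L + T{\left(-170,k{\left(4 \right)} \right)} = -29068 - 6 = -29074$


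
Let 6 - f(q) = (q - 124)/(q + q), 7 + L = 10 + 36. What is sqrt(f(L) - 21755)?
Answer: I*sqrt(132314286)/78 ≈ 147.47*I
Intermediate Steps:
L = 39 (L = -7 + (10 + 36) = -7 + 46 = 39)
f(q) = 6 - (-124 + q)/(2*q) (f(q) = 6 - (q - 124)/(q + q) = 6 - (-124 + q)/(2*q))
sqrt(f(L) - 21755) = sqrt((11/2 + 62/39) - 21755) = sqrt(553/78 - 21755) = sqrt(-1696337/78) = I*sqrt(132314286)/78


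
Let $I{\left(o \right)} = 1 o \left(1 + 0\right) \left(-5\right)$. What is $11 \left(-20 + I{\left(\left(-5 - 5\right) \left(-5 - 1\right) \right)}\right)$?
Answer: $-3520$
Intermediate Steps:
$I{\left(o \right)} = - 5 o$ ($I{\left(o \right)} = 1 o 1 \left(-5\right) = 1 o \left(-5\right) = o \left(-5\right) = - 5 o$)
$11 \left(-20 + I{\left(\left(-5 - 5\right) \left(-5 - 1\right) \right)}\right) = 11 \left(-20 - 5 \left(-5 - 5\right) \left(-5 - 1\right)\right) = 11 \left(-20 - 5 \left(\left(-10\right) \left(-6\right)\right)\right) = 11 \left(-20 - 300\right) = 11 \left(-320\right) = -3520$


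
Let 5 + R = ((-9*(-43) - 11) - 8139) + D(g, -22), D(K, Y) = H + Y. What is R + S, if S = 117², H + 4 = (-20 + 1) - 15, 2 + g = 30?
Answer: 5861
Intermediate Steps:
g = 28 (g = -2 + 30 = 28)
H = -38 (H = -4 + ((-20 + 1) - 15) = -4 + (-19 - 15) = -4 - 34 = -38)
D(K, Y) = -38 + Y
R = -7828 (R = -5 + (((-9*(-43) - 11) - 8139) + (-38 - 22)) = -5 + (((387 - 11) - 8139) - 60) = -5 + ((376 - 8139) - 60) = -5 + (-7763 - 60) = -5 - 7823 = -7828)
S = 13689
R + S = -7828 + 13689 = 5861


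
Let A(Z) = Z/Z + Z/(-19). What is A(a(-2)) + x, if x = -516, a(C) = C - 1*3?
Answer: -9780/19 ≈ -514.74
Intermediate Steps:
a(C) = -3 + C (a(C) = C - 3 = -3 + C)
A(Z) = 1 - Z/19 (A(Z) = 1 + Z*(-1/19) = 1 - Z/19)
A(a(-2)) + x = (1 - (-3 - 2)/19) - 516 = (1 - 1/19*(-5)) - 516 = (1 + 5/19) - 516 = 24/19 - 516 = -9780/19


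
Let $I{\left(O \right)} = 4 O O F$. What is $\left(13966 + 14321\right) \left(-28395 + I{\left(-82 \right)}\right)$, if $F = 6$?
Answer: $3761633547$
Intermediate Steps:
$I{\left(O \right)} = 24 O^{2}$ ($I{\left(O \right)} = 4 O O 6 = 4 O^{2} \cdot 6 = 24 O^{2}$)
$\left(13966 + 14321\right) \left(-28395 + I{\left(-82 \right)}\right) = \left(13966 + 14321\right) \left(-28395 + 24 \left(-82\right)^{2}\right) = 28287 \left(-28395 + 24 \cdot 6724\right) = 28287 \left(-28395 + 161376\right) = 28287 \cdot 132981 = 3761633547$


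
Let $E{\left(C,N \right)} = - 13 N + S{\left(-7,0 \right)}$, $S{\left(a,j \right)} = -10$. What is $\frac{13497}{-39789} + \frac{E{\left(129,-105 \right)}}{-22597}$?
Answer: $- \frac{119635268}{299704011} \approx -0.39918$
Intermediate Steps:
$E{\left(C,N \right)} = -10 - 13 N$ ($E{\left(C,N \right)} = - 13 N - 10 = -10 - 13 N$)
$\frac{13497}{-39789} + \frac{E{\left(129,-105 \right)}}{-22597} = \frac{13497}{-39789} + \frac{-10 - -1365}{-22597} = 13497 \left(- \frac{1}{39789}\right) + \left(-10 + 1365\right) \left(- \frac{1}{22597}\right) = - \frac{4499}{13263} + 1355 \left(- \frac{1}{22597}\right) = - \frac{4499}{13263} - \frac{1355}{22597} = - \frac{119635268}{299704011}$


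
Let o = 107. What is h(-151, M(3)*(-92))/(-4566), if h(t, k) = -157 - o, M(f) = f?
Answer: 44/761 ≈ 0.057819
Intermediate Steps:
h(t, k) = -264 (h(t, k) = -157 - 1*107 = -157 - 107 = -264)
h(-151, M(3)*(-92))/(-4566) = -264/(-4566) = -264*(-1/4566) = 44/761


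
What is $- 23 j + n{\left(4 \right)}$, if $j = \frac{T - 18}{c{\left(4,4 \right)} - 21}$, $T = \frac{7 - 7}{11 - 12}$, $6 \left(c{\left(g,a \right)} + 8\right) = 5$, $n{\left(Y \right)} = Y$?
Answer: $- \frac{1808}{169} \approx -10.698$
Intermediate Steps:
$c{\left(g,a \right)} = - \frac{43}{6}$ ($c{\left(g,a \right)} = -8 + \frac{1}{6} \cdot 5 = -8 + \frac{5}{6} = - \frac{43}{6}$)
$T = 0$ ($T = \frac{7 - 7}{-1} = \left(7 - 7\right) \left(-1\right) = 0 \left(-1\right) = 0$)
$j = \frac{108}{169}$ ($j = \frac{0 - 18}{- \frac{43}{6} - 21} = - \frac{18}{- \frac{169}{6}} = \left(-18\right) \left(- \frac{6}{169}\right) = \frac{108}{169} \approx 0.63905$)
$- 23 j + n{\left(4 \right)} = \left(-23\right) \frac{108}{169} + 4 = - \frac{2484}{169} + 4 = - \frac{1808}{169}$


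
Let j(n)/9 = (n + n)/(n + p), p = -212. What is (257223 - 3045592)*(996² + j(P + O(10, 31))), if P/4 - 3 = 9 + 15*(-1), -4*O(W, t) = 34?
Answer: -428747218533894/155 ≈ -2.7661e+12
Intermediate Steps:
O(W, t) = -17/2 (O(W, t) = -¼*34 = -17/2)
P = -12 (P = 12 + 4*(9 + 15*(-1)) = 12 + 4*(9 - 15) = 12 + 4*(-6) = 12 - 24 = -12)
j(n) = 18*n/(-212 + n) (j(n) = 9*((n + n)/(n - 212)) = 9*((2*n)/(-212 + n)) = 9*(2*n/(-212 + n)) = 18*n/(-212 + n))
(257223 - 3045592)*(996² + j(P + O(10, 31))) = (257223 - 3045592)*(996² + 18*(-12 - 17/2)/(-212 + (-12 - 17/2))) = -2788369*(992016 + 18*(-41/2)/(-212 - 41/2)) = -2788369*(992016 + 18*(-41/2)/(-465/2)) = -2788369*(992016 + 18*(-41/2)*(-2/465)) = -2788369*(992016 + 246/155) = -2788369*153762726/155 = -428747218533894/155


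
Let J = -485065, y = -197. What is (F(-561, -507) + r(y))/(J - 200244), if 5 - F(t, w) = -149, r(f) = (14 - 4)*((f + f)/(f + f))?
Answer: -164/685309 ≈ -0.00023931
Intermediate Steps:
r(f) = 10 (r(f) = 10*((2*f)/((2*f))) = 10*((2*f)*(1/(2*f))) = 10*1 = 10)
F(t, w) = 154 (F(t, w) = 5 - 1*(-149) = 5 + 149 = 154)
(F(-561, -507) + r(y))/(J - 200244) = (154 + 10)/(-485065 - 200244) = 164/(-685309) = 164*(-1/685309) = -164/685309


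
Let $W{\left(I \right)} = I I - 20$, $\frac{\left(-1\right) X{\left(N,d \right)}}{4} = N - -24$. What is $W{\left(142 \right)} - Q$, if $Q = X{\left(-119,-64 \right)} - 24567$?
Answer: $44331$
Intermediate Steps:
$X{\left(N,d \right)} = -96 - 4 N$ ($X{\left(N,d \right)} = - 4 \left(N - -24\right) = - 4 \left(N + 24\right) = - 4 \left(24 + N\right) = -96 - 4 N$)
$Q = -24187$ ($Q = \left(-96 - -476\right) - 24567 = \left(-96 + 476\right) - 24567 = 380 - 24567 = -24187$)
$W{\left(I \right)} = -20 + I^{2}$ ($W{\left(I \right)} = I^{2} - 20 = -20 + I^{2}$)
$W{\left(142 \right)} - Q = \left(-20 + 142^{2}\right) - -24187 = \left(-20 + 20164\right) + 24187 = 20144 + 24187 = 44331$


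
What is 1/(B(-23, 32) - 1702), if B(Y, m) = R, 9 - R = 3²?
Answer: -1/1702 ≈ -0.00058754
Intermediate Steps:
R = 0 (R = 9 - 1*3² = 9 - 1*9 = 9 - 9 = 0)
B(Y, m) = 0
1/(B(-23, 32) - 1702) = 1/(0 - 1702) = 1/(-1702) = -1/1702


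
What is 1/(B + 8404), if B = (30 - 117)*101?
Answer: -1/383 ≈ -0.0026110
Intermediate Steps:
B = -8787 (B = -87*101 = -8787)
1/(B + 8404) = 1/(-8787 + 8404) = 1/(-383) = -1/383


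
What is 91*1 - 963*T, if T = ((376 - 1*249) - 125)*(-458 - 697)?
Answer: 2224621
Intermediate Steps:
T = -2310 (T = ((376 - 249) - 125)*(-1155) = (127 - 125)*(-1155) = 2*(-1155) = -2310)
91*1 - 963*T = 91*1 - 963*(-2310) = 91 + 2224530 = 2224621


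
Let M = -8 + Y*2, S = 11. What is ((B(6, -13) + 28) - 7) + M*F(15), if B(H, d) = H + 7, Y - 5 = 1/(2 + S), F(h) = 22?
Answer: 1058/13 ≈ 81.385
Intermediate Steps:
Y = 66/13 (Y = 5 + 1/(2 + 11) = 5 + 1/13 = 66/13 ≈ 5.0769)
B(H, d) = 7 + H
M = 28/13 (M = -8 + (66/13)*2 = -8 + 132/13 = 28/13 ≈ 2.1538)
((B(6, -13) + 28) - 7) + M*F(15) = (((7 + 6) + 28) - 7) + (28/13)*22 = ((13 + 28) - 7) + 616/13 = (41 - 7) + 616/13 = 34 + 616/13 = 1058/13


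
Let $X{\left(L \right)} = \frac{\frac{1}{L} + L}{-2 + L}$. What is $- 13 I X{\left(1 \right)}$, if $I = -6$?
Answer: $-156$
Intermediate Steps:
$X{\left(L \right)} = \frac{L + \frac{1}{L}}{-2 + L}$
$- 13 I X{\left(1 \right)} = \left(-13\right) \left(-6\right) \frac{1 + 1^{2}}{1 \left(-2 + 1\right)} = 78 \cdot 1 \frac{1}{-1} \left(1 + 1\right) = 78 \cdot 1 \left(-1\right) 2 = 78 \left(-2\right) = -156$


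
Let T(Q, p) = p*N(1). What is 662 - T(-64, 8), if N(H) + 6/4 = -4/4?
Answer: 682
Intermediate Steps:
N(H) = -5/2 (N(H) = -3/2 - 4/4 = -3/2 - 4*¼ = -3/2 - 1 = -5/2)
T(Q, p) = -5*p/2 (T(Q, p) = p*(-5/2) = -5*p/2)
662 - T(-64, 8) = 662 - (-5)*8/2 = 662 - 1*(-20) = 662 + 20 = 682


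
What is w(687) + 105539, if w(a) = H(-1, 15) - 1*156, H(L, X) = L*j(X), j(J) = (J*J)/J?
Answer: 105368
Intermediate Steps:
j(J) = J (j(J) = J²/J = J)
H(L, X) = L*X
w(a) = -171 (w(a) = -1*15 - 1*156 = -15 - 156 = -171)
w(687) + 105539 = -171 + 105539 = 105368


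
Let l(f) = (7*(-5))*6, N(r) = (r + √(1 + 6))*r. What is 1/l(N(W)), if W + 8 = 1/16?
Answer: -1/210 ≈ -0.0047619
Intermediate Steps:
W = -127/16 (W = -8 + 1/16 = -127/16 ≈ -7.9375)
N(r) = r*(r + √7) (N(r) = (r + √7)*r = r*(r + √7))
l(f) = -210 (l(f) = -35*6 = -210)
1/l(N(W)) = 1/(-210) = -1/210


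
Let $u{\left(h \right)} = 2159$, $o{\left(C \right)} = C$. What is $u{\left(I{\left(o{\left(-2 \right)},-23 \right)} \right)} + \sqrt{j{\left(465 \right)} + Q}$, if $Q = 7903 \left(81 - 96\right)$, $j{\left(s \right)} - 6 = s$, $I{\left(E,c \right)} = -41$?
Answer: $2159 + i \sqrt{118074} \approx 2159.0 + 343.62 i$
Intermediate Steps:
$j{\left(s \right)} = 6 + s$
$Q = -118545$ ($Q = 7903 \left(81 - 96\right) = 7903 \left(-15\right) = -118545$)
$u{\left(I{\left(o{\left(-2 \right)},-23 \right)} \right)} + \sqrt{j{\left(465 \right)} + Q} = 2159 + \sqrt{\left(6 + 465\right) - 118545} = 2159 + \sqrt{471 - 118545} = 2159 + \sqrt{-118074} = 2159 + i \sqrt{118074}$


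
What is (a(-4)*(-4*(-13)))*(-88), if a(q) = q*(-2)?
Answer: -36608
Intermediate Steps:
a(q) = -2*q
(a(-4)*(-4*(-13)))*(-88) = ((-2*(-4))*(-4*(-13)))*(-88) = (8*52)*(-88) = 416*(-88) = -36608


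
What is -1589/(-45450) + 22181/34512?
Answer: 177161003/261428400 ≈ 0.67767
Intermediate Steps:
-1589/(-45450) + 22181/34512 = -1589*(-1/45450) + 22181*(1/34512) = 1589/45450 + 22181/34512 = 177161003/261428400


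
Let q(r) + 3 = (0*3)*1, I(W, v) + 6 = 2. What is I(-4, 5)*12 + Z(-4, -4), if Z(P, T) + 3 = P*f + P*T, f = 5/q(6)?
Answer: -85/3 ≈ -28.333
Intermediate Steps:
I(W, v) = -4 (I(W, v) = -6 + 2 = -4)
q(r) = -3 (q(r) = -3 + (0*3)*1 = -3 + 0*1 = -3 + 0 = -3)
f = -5/3 (f = 5/(-3) = 5*(-1/3) = -5/3 ≈ -1.6667)
Z(P, T) = -3 - 5*P/3 + P*T (Z(P, T) = -3 + (P*(-5/3) + P*T) = -3 + (-5*P/3 + P*T) = -3 - 5*P/3 + P*T)
I(-4, 5)*12 + Z(-4, -4) = -4*12 + (-3 - 5/3*(-4) - 4*(-4)) = -48 + (-3 + 20/3 + 16) = -48 + 59/3 = -85/3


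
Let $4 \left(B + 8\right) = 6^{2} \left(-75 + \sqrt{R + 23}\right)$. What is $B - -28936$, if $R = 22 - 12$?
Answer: $28253 + 9 \sqrt{33} \approx 28305.0$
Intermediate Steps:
$R = 10$ ($R = 22 - 12 = 10$)
$B = -683 + 9 \sqrt{33}$ ($B = -8 + \frac{6^{2} \left(-75 + \sqrt{10 + 23}\right)}{4} = -8 + \frac{36 \left(-75 + \sqrt{33}\right)}{4} = -8 + \frac{-2700 + 36 \sqrt{33}}{4} = -8 - \left(675 - 9 \sqrt{33}\right) = -683 + 9 \sqrt{33} \approx -631.3$)
$B - -28936 = \left(-683 + 9 \sqrt{33}\right) - -28936 = \left(-683 + 9 \sqrt{33}\right) + 28936 = 28253 + 9 \sqrt{33}$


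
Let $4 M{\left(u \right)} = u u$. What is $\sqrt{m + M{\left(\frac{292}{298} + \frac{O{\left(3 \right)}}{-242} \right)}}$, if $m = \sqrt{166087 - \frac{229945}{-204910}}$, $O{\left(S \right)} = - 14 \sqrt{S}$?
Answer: $\frac{\sqrt{132409962022182343 + 13320987673862 \sqrt{278949041121386} + 15473153603109356 \sqrt{3}}}{738864478} \approx 20.195$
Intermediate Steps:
$M{\left(u \right)} = \frac{u^{2}}{4}$ ($M{\left(u \right)} = \frac{u u}{4} = \frac{u^{2}}{4}$)
$m = \frac{\sqrt{278949041121386}}{40982}$ ($m = \sqrt{166087 - - \frac{45989}{40982}} = \sqrt{166087 + \frac{45989}{40982}} = \sqrt{\frac{6806623423}{40982}} = \frac{\sqrt{278949041121386}}{40982} \approx 407.54$)
$\sqrt{m + M{\left(\frac{292}{298} + \frac{O{\left(3 \right)}}{-242} \right)}} = \sqrt{\frac{\sqrt{278949041121386}}{40982} + \frac{\left(\frac{292}{298} + \frac{\left(-14\right) \sqrt{3}}{-242}\right)^{2}}{4}} = \sqrt{\frac{\sqrt{278949041121386}}{40982} + \frac{\left(292 \cdot \frac{1}{298} + - 14 \sqrt{3} \left(- \frac{1}{242}\right)\right)^{2}}{4}} = \sqrt{\frac{\sqrt{278949041121386}}{40982} + \frac{\left(\frac{146}{149} + \frac{7 \sqrt{3}}{121}\right)^{2}}{4}} = \sqrt{\frac{\left(\frac{146}{149} + \frac{7 \sqrt{3}}{121}\right)^{2}}{4} + \frac{\sqrt{278949041121386}}{40982}}$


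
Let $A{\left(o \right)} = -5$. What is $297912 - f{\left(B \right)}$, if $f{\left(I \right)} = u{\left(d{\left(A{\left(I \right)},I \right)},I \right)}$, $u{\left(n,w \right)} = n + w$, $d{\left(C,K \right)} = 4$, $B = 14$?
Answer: $297894$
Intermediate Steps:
$f{\left(I \right)} = 4 + I$
$297912 - f{\left(B \right)} = 297912 - \left(4 + 14\right) = 297912 - 18 = 297894$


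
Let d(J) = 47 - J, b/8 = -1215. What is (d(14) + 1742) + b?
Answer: -7945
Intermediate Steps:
b = -9720 (b = 8*(-1215) = -9720)
(d(14) + 1742) + b = ((47 - 1*14) + 1742) - 9720 = ((47 - 14) + 1742) - 9720 = (33 + 1742) - 9720 = 1775 - 9720 = -7945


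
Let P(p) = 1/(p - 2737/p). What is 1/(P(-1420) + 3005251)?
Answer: 2013663/6051562742993 ≈ 3.3275e-7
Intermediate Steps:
1/(P(-1420) + 3005251) = 1/(-1420/(-2737 + (-1420)**2) + 3005251) = 1/(-1420/(-2737 + 2016400) + 3005251) = 1/(-1420/2013663 + 3005251) = 1/(6051562742993/2013663) = 2013663/6051562742993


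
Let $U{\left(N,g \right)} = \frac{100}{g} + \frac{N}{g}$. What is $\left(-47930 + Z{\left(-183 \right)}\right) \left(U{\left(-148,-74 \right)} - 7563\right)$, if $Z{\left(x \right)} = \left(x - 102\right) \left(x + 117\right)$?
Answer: $\frac{8147979840}{37} \approx 2.2022 \cdot 10^{8}$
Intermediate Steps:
$Z{\left(x \right)} = \left(-102 + x\right) \left(117 + x\right)$
$\left(-47930 + Z{\left(-183 \right)}\right) \left(U{\left(-148,-74 \right)} - 7563\right) = \left(-47930 + \left(-11934 + \left(-183\right)^{2} + 15 \left(-183\right)\right)\right) \left(\frac{100 - 148}{-74} - 7563\right) = \left(-47930 - -18810\right) \left(\left(- \frac{1}{74}\right) \left(-48\right) - 7563\right) = \left(-47930 + 18810\right) \left(\frac{24}{37} - 7563\right) = \left(-29120\right) \left(- \frac{279807}{37}\right) = \frac{8147979840}{37}$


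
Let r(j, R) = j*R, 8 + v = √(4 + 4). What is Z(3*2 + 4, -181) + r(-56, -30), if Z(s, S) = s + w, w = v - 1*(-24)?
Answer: 1706 + 2*√2 ≈ 1708.8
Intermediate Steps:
v = -8 + 2*√2 (v = -8 + √(4 + 4) = -8 + √8 = -8 + 2*√2 ≈ -5.1716)
r(j, R) = R*j
w = 16 + 2*√2 (w = (-8 + 2*√2) - 1*(-24) = (-8 + 2*√2) + 24 = 16 + 2*√2 ≈ 18.828)
Z(s, S) = 16 + s + 2*√2 (Z(s, S) = s + (16 + 2*√2) = 16 + s + 2*√2)
Z(3*2 + 4, -181) + r(-56, -30) = (16 + (3*2 + 4) + 2*√2) - 30*(-56) = (16 + (6 + 4) + 2*√2) + 1680 = (16 + 10 + 2*√2) + 1680 = (26 + 2*√2) + 1680 = 1706 + 2*√2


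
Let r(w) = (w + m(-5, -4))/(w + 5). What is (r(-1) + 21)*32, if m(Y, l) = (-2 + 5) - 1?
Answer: 680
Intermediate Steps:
m(Y, l) = 2 (m(Y, l) = 3 - 1 = 2)
r(w) = (2 + w)/(5 + w) (r(w) = (w + 2)/(w + 5) = (2 + w)/(5 + w))
(r(-1) + 21)*32 = ((2 - 1)/(5 - 1) + 21)*32 = (1/4 + 21)*32 = ((¼)*1 + 21)*32 = (¼ + 21)*32 = (85/4)*32 = 680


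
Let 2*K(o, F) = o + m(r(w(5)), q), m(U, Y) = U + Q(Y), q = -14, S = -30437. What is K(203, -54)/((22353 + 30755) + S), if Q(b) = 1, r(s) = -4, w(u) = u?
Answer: 100/22671 ≈ 0.0044109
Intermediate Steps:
m(U, Y) = 1 + U (m(U, Y) = U + 1 = 1 + U)
K(o, F) = -3/2 + o/2 (K(o, F) = (o + (1 - 4))/2 = (o - 3)/2 = (-3 + o)/2 = -3/2 + o/2)
K(203, -54)/((22353 + 30755) + S) = (-3/2 + (½)*203)/((22353 + 30755) - 30437) = (-3/2 + 203/2)/(53108 - 30437) = 100/22671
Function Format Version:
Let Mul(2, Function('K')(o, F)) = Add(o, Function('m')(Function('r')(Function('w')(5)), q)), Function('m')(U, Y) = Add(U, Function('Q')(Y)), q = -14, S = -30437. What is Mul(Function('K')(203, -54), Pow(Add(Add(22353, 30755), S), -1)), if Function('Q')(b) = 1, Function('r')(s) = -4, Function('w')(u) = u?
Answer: Rational(100, 22671) ≈ 0.0044109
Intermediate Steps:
Function('m')(U, Y) = Add(1, U) (Function('m')(U, Y) = Add(U, 1) = Add(1, U))
Function('K')(o, F) = Add(Rational(-3, 2), Mul(Rational(1, 2), o)) (Function('K')(o, F) = Mul(Rational(1, 2), Add(o, Add(1, -4))) = Mul(Rational(1, 2), Add(o, -3)) = Mul(Rational(1, 2), Add(-3, o)) = Add(Rational(-3, 2), Mul(Rational(1, 2), o)))
Mul(Function('K')(203, -54), Pow(Add(Add(22353, 30755), S), -1)) = Mul(Add(Rational(-3, 2), Mul(Rational(1, 2), 203)), Pow(Add(Add(22353, 30755), -30437), -1)) = Mul(Add(Rational(-3, 2), Rational(203, 2)), Pow(Add(53108, -30437), -1)) = Mul(100, Pow(22671, -1)) = Mul(100, Rational(1, 22671)) = Rational(100, 22671)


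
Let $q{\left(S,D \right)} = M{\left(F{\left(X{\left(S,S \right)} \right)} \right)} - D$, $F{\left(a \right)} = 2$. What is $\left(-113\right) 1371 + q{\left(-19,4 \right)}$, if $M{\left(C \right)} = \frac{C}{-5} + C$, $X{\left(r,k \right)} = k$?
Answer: $- \frac{774627}{5} \approx -1.5493 \cdot 10^{5}$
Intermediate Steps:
$M{\left(C \right)} = \frac{4 C}{5}$ ($M{\left(C \right)} = - \frac{C}{5} + C = \frac{4 C}{5}$)
$q{\left(S,D \right)} = \frac{8}{5} - D$ ($q{\left(S,D \right)} = \frac{4}{5} \cdot 2 - D = \frac{8}{5} - D$)
$\left(-113\right) 1371 + q{\left(-19,4 \right)} = \left(-113\right) 1371 + \left(\frac{8}{5} - 4\right) = -154923 + \left(\frac{8}{5} - 4\right) = -154923 - \frac{12}{5} = - \frac{774627}{5}$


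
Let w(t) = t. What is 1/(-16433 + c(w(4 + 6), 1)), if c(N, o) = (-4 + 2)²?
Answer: -1/16429 ≈ -6.0868e-5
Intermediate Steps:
c(N, o) = 4 (c(N, o) = (-2)² = 4)
1/(-16433 + c(w(4 + 6), 1)) = 1/(-16433 + 4) = 1/(-16429) = -1/16429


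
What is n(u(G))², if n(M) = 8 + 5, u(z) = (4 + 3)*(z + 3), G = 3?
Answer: 169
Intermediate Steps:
u(z) = 21 + 7*z (u(z) = 7*(3 + z) = 21 + 7*z)
n(M) = 13
n(u(G))² = 13² = 169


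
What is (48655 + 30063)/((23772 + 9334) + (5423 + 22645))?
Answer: 39359/30587 ≈ 1.2868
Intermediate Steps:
(48655 + 30063)/((23772 + 9334) + (5423 + 22645)) = 78718/(33106 + 28068) = 78718/61174 = 78718*(1/61174) = 39359/30587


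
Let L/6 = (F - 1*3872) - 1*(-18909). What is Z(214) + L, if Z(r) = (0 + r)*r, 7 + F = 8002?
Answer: 183988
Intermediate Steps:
F = 7995 (F = -7 + 8002 = 7995)
Z(r) = r² (Z(r) = r*r = r²)
L = 138192 (L = 6*((7995 - 1*3872) - 1*(-18909)) = 6*((7995 - 3872) + 18909) = 6*(4123 + 18909) = 6*23032 = 138192)
Z(214) + L = 214² + 138192 = 45796 + 138192 = 183988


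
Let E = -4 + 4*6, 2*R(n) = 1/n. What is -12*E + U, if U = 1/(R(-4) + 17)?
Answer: -32392/135 ≈ -239.94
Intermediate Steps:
R(n) = 1/(2*n) (R(n) = (1/n)/2 = 1/(2*n))
E = 20 (E = -4 + 24 = 20)
U = 8/135 (U = 1/((1/2)/(-4) + 17) = 1/((1/2)*(-1/4) + 17) = 1/(-1/8 + 17) = 1/(135/8) = 8/135 ≈ 0.059259)
-12*E + U = -12*20 + 8/135 = -240 + 8/135 = -32392/135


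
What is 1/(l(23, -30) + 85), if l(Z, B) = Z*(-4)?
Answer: -1/7 ≈ -0.14286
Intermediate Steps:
l(Z, B) = -4*Z
1/(l(23, -30) + 85) = 1/(-4*23 + 85) = 1/(-92 + 85) = 1/(-7) = -1/7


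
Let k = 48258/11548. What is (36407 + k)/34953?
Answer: 3446527/3308502 ≈ 1.0417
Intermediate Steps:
k = 24129/5774 (k = 48258*(1/11548) = 24129/5774 ≈ 4.1789)
(36407 + k)/34953 = (36407 + 24129/5774)/34953 = (210238147/5774)*(1/34953) = 3446527/3308502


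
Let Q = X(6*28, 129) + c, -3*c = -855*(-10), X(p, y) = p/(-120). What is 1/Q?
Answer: -5/14257 ≈ -0.00035070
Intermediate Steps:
X(p, y) = -p/120 (X(p, y) = p*(-1/120) = -p/120)
c = -2850 (c = -(-285)*1*(-10) = -(-285)*(-10) = -1/3*8550 = -2850)
Q = -14257/5 (Q = -28/20 - 2850 = -1/120*168 - 2850 = -7/5 - 2850 = -14257/5 ≈ -2851.4)
1/Q = 1/(-14257/5) = -5/14257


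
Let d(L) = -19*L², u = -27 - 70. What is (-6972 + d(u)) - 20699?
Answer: -206442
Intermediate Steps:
u = -97
(-6972 + d(u)) - 20699 = (-6972 - 19*(-97)²) - 20699 = (-6972 - 19*9409) - 20699 = (-6972 - 178771) - 20699 = -185743 - 20699 = -206442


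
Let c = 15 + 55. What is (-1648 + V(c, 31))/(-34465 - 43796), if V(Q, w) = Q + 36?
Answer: 514/26087 ≈ 0.019703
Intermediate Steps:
c = 70
V(Q, w) = 36 + Q
(-1648 + V(c, 31))/(-34465 - 43796) = (-1648 + (36 + 70))/(-34465 - 43796) = (-1648 + 106)/(-78261) = -1542*(-1/78261) = 514/26087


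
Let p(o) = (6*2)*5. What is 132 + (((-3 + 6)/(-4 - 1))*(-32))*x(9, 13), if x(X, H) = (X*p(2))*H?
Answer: 134916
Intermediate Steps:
p(o) = 60 (p(o) = 12*5 = 60)
x(X, H) = 60*H*X (x(X, H) = (X*60)*H = (60*X)*H = 60*H*X)
132 + (((-3 + 6)/(-4 - 1))*(-32))*x(9, 13) = 132 + (((-3 + 6)/(-4 - 1))*(-32))*(60*13*9) = 132 + ((3/(-5))*(-32))*7020 = 132 + ((3*(-1/5))*(-32))*7020 = 132 - 3/5*(-32)*7020 = 132 + (96/5)*7020 = 132 + 134784 = 134916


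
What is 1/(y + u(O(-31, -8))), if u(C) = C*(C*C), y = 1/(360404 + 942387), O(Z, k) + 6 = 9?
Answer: 1302791/35175358 ≈ 0.037037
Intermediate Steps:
O(Z, k) = 3 (O(Z, k) = -6 + 9 = 3)
y = 1/1302791 ≈ 7.6758e-7
u(C) = C³ (u(C) = C*C² = C³)
1/(y + u(O(-31, -8))) = 1/(1/1302791 + 3³) = 1/(1/1302791 + 27) = 1/(35175358/1302791) = 1302791/35175358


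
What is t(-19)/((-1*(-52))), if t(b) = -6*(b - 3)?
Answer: 33/13 ≈ 2.5385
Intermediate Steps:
t(b) = 18 - 6*b (t(b) = -6*(-3 + b) = 18 - 6*b)
t(-19)/((-1*(-52))) = (18 - 6*(-19))/((-1*(-52))) = (18 + 114)/52 = 132*(1/52) = 33/13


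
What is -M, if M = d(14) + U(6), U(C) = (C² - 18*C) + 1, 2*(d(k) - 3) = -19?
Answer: 155/2 ≈ 77.500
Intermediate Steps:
d(k) = -13/2 (d(k) = 3 + (½)*(-19) = 3 - 19/2 = -13/2)
U(C) = 1 + C² - 18*C
M = -155/2 (M = -13/2 + (1 + 6² - 18*6) = -13/2 + (1 + 36 - 108) = -13/2 - 71 = -155/2 ≈ -77.500)
-M = -1*(-155/2) = 155/2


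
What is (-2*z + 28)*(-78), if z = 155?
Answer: 21996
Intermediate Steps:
(-2*z + 28)*(-78) = (-2*155 + 28)*(-78) = (-310 + 28)*(-78) = -282*(-78) = 21996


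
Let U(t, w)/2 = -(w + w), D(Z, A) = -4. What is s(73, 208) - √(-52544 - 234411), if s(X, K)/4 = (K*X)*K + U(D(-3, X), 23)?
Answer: 12632720 - I*√286955 ≈ 1.2633e+7 - 535.68*I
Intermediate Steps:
U(t, w) = -4*w (U(t, w) = 2*(-(w + w)) = 2*(-2*w) = -4*w)
s(X, K) = -368 + 4*X*K² (s(X, K) = 4*((K*X)*K - 4*23) = 4*(X*K² - 92) = 4*(-92 + X*K²) = -368 + 4*X*K²)
s(73, 208) - √(-52544 - 234411) = (-368 + 4*73*208²) - √(-52544 - 234411) = (-368 + 4*73*43264) - √(-286955) = (-368 + 12633088) - I*√286955 = 12632720 - I*√286955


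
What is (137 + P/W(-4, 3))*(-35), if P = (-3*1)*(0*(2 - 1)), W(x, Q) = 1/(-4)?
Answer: -4795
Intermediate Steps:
W(x, Q) = -¼
P = 0 (P = -0 = -3*0 = 0)
(137 + P/W(-4, 3))*(-35) = (137 + 0/(-¼))*(-35) = (137 + 0*(-4))*(-35) = (137 + 0)*(-35) = 137*(-35) = -4795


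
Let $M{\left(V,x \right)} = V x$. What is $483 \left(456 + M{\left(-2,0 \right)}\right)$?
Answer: $220248$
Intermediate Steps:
$483 \left(456 + M{\left(-2,0 \right)}\right) = 483 \left(456 - 0\right) = 483 \left(456 + 0\right) = 483 \cdot 456 = 220248$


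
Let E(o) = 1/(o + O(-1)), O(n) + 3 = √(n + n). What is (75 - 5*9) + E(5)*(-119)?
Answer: -29/3 + 119*I*√2/6 ≈ -9.6667 + 28.049*I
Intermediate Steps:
O(n) = -3 + √2*√n (O(n) = -3 + √(n + n) = -3 + √(2*n) = -3 + √2*√n)
E(o) = 1/(-3 + o + I*√2) (E(o) = 1/(o + (-3 + √2*√(-1))) = 1/(o + (-3 + √2*I)) = 1/(o + (-3 + I*√2)) = 1/(-3 + o + I*√2))
(75 - 5*9) + E(5)*(-119) = (75 - 5*9) - 119/(-3 + 5 + I*√2) = (75 - 1*45) - 119/(2 + I*√2) = (75 - 45) - 119/(2 + I*√2) = 30 - 119/(2 + I*√2)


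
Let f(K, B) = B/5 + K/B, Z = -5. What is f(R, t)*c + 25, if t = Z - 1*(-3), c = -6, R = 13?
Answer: 332/5 ≈ 66.400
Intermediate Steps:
t = -2 (t = -5 - 1*(-3) = -5 + 3 = -2)
f(K, B) = B/5 + K/B (f(K, B) = B*(⅕) + K/B = B/5 + K/B)
f(R, t)*c + 25 = ((⅕)*(-2) + 13/(-2))*(-6) + 25 = (-⅖ + 13*(-½))*(-6) + 25 = (-⅖ - 13/2)*(-6) + 25 = -69/10*(-6) + 25 = 207/5 + 25 = 332/5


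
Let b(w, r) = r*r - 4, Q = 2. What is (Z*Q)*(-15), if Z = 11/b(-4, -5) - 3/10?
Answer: -47/7 ≈ -6.7143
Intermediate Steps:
b(w, r) = -4 + r² (b(w, r) = r² - 4 = -4 + r²)
Z = 47/210 (Z = 11/(-4 + (-5)²) - 3/10 = 11/(-4 + 25) - 3*⅒ = 11/21 - 3/10 = 47/210 ≈ 0.22381)
(Z*Q)*(-15) = ((47/210)*2)*(-15) = (47/105)*(-15) = -47/7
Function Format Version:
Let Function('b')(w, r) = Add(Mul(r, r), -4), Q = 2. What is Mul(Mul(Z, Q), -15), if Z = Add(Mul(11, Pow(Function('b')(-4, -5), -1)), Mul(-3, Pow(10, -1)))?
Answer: Rational(-47, 7) ≈ -6.7143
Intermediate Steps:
Function('b')(w, r) = Add(-4, Pow(r, 2)) (Function('b')(w, r) = Add(Pow(r, 2), -4) = Add(-4, Pow(r, 2)))
Z = Rational(47, 210) (Z = Add(Mul(11, Pow(Add(-4, Pow(-5, 2)), -1)), Mul(-3, Pow(10, -1))) = Add(Mul(11, Pow(Add(-4, 25), -1)), Mul(-3, Rational(1, 10))) = Add(Mul(11, Pow(21, -1)), Rational(-3, 10)) = Add(Mul(11, Rational(1, 21)), Rational(-3, 10)) = Add(Rational(11, 21), Rational(-3, 10)) = Rational(47, 210) ≈ 0.22381)
Mul(Mul(Z, Q), -15) = Mul(Mul(Rational(47, 210), 2), -15) = Mul(Rational(47, 105), -15) = Rational(-47, 7)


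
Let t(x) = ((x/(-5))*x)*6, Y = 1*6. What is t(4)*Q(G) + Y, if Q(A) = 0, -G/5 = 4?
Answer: 6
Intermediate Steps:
G = -20 (G = -5*4 = -20)
Y = 6
t(x) = -6*x²/5 (t(x) = ((x*(-⅕))*x)*6 = ((-x/5)*x)*6 = -x²/5*6 = -6*x²/5)
t(4)*Q(G) + Y = -6/5*4²*0 + 6 = -6/5*16*0 + 6 = -96/5*0 + 6 = 0 + 6 = 6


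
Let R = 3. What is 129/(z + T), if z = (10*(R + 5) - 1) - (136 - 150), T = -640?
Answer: -129/547 ≈ -0.23583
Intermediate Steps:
z = 93 (z = (10*(3 + 5) - 1) - (136 - 150) = (10*8 - 1) - 1*(-14) = (80 - 1) + 14 = 79 + 14 = 93)
129/(z + T) = 129/(93 - 640) = 129/(-547) = 129*(-1/547) = -129/547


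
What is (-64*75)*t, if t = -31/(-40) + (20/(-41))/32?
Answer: -149520/41 ≈ -3646.8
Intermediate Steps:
t = 623/820 (t = -31*(-1/40) + (20*(-1/41))*(1/32) = 31/40 - 20/41*1/32 = 31/40 - 5/328 = 623/820 ≈ 0.75976)
(-64*75)*t = -64*75*(623/820) = -4800*623/820 = -149520/41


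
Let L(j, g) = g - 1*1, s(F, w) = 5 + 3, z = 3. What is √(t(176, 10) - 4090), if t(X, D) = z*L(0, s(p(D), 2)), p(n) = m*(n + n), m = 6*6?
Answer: I*√4069 ≈ 63.789*I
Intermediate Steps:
m = 36
p(n) = 72*n (p(n) = 36*(n + n) = 36*(2*n) = 72*n)
s(F, w) = 8
L(j, g) = -1 + g (L(j, g) = g - 1 = -1 + g)
t(X, D) = 21 (t(X, D) = 3*(-1 + 8) = 3*7 = 21)
√(t(176, 10) - 4090) = √(21 - 4090) = √(-4069) = I*√4069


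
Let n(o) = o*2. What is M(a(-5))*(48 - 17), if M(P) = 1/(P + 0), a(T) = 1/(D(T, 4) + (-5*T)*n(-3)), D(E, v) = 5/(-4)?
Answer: -18755/4 ≈ -4688.8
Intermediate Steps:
n(o) = 2*o
D(E, v) = -5/4 (D(E, v) = 5*(-¼) = -5/4)
a(T) = 1/(-5/4 + 30*T) (a(T) = 1/(-5/4 + (-5*T)*(2*(-3))) = 1/(-5/4 - 5*T*(-6)) = 1/(-5/4 + 30*T))
M(P) = 1/P
M(a(-5))*(48 - 17) = (48 - 17)/((4/(5*(-1 + 24*(-5))))) = 31/(4/(5*(-1 - 120))) = 31/((⅘)/(-121)) = 31/((⅘)*(-1/121)) = 31/(-4/605) = -605/4*31 = -18755/4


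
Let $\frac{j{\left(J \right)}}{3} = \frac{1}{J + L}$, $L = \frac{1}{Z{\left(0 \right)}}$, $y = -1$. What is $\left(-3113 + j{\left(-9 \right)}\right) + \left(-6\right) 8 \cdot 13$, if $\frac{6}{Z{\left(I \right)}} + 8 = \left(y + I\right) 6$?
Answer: $- \frac{127067}{34} \approx -3737.3$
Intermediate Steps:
$Z{\left(I \right)} = \frac{6}{-14 + 6 I}$ ($Z{\left(I \right)} = \frac{6}{-8 + \left(-1 + I\right) 6} = \frac{6}{-8 + \left(-6 + 6 I\right)} = \frac{6}{-14 + 6 I}$)
$L = - \frac{7}{3}$ ($L = \frac{1}{3 \frac{1}{-7 + 3 \cdot 0}} = \frac{1}{3 \frac{1}{-7 + 0}} = \frac{1}{3 \frac{1}{-7}} = \frac{1}{3 \left(- \frac{1}{7}\right)} = \frac{1}{- \frac{3}{7}} = - \frac{7}{3} \approx -2.3333$)
$j{\left(J \right)} = \frac{3}{- \frac{7}{3} + J}$ ($j{\left(J \right)} = \frac{3}{J - \frac{7}{3}} = \frac{3}{- \frac{7}{3} + J}$)
$\left(-3113 + j{\left(-9 \right)}\right) + \left(-6\right) 8 \cdot 13 = \left(-3113 + \frac{9}{-7 + 3 \left(-9\right)}\right) + \left(-6\right) 8 \cdot 13 = \left(-3113 + \frac{9}{-7 - 27}\right) - 624 = \left(-3113 + \frac{9}{-34}\right) - 624 = \left(-3113 + 9 \left(- \frac{1}{34}\right)\right) - 624 = \left(-3113 - \frac{9}{34}\right) - 624 = - \frac{105851}{34} - 624 = - \frac{127067}{34}$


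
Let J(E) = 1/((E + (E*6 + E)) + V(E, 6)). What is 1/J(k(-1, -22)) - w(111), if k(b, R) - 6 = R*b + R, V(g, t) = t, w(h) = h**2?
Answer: -12267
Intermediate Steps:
k(b, R) = 6 + R + R*b (k(b, R) = 6 + (R*b + R) = 6 + (R + R*b) = 6 + R + R*b)
J(E) = 1/(6 + 8*E) (J(E) = 1/((E + (E*6 + E)) + 6) = 1/((E + (6*E + E)) + 6) = 1/((E + 7*E) + 6) = 1/(8*E + 6) = 1/(6 + 8*E))
1/J(k(-1, -22)) - w(111) = 1/(1/(2*(3 + 4*(6 - 22 - 22*(-1))))) - 1*111**2 = 1/(1/(2*(3 + 4*(6 - 22 + 22)))) - 1*12321 = 1/(1/(2*(3 + 4*6))) - 12321 = 1/(1/(2*(3 + 24))) - 12321 = 1/((1/2)/27) - 12321 = 1/((1/2)*(1/27)) - 12321 = 1/(1/54) - 12321 = 54 - 12321 = -12267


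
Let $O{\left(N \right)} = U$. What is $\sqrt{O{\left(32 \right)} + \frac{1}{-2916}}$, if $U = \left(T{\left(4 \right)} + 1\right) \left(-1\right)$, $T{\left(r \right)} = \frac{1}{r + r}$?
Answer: $\frac{i \sqrt{13126}}{108} \approx 1.0608 i$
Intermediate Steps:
$T{\left(r \right)} = \frac{1}{2 r}$
$U = - \frac{9}{8}$ ($U = \left(\frac{1}{2 \cdot 4} + 1\right) \left(-1\right) = \left(\frac{1}{2} \cdot \frac{1}{4} + 1\right) \left(-1\right) = \left(\frac{1}{8} + 1\right) \left(-1\right) = \frac{9}{8} \left(-1\right) = - \frac{9}{8} \approx -1.125$)
$O{\left(N \right)} = - \frac{9}{8}$
$\sqrt{O{\left(32 \right)} + \frac{1}{-2916}} = \sqrt{- \frac{9}{8} + \frac{1}{-2916}} = \sqrt{- \frac{9}{8} - \frac{1}{2916}} = \sqrt{- \frac{6563}{5832}} = \frac{i \sqrt{13126}}{108}$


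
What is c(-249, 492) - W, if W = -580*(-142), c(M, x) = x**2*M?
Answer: -60356296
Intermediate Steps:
c(M, x) = M*x**2
W = 82360
c(-249, 492) - W = -249*492**2 - 1*82360 = -249*242064 - 82360 = -60273936 - 82360 = -60356296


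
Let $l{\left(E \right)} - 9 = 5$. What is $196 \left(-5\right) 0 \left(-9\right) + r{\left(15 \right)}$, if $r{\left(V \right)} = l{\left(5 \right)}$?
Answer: $14$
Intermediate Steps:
$l{\left(E \right)} = 14$ ($l{\left(E \right)} = 9 + 5 = 14$)
$r{\left(V \right)} = 14$
$196 \left(-5\right) 0 \left(-9\right) + r{\left(15 \right)} = 196 \left(-5\right) 0 \left(-9\right) + 14 = 196 \cdot 0 \left(-9\right) + 14 = 196 \cdot 0 + 14 = 0 + 14 = 14$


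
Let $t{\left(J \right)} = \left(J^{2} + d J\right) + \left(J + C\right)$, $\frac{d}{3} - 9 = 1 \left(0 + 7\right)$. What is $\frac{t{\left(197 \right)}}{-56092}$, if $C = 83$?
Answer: $- \frac{48545}{56092} \approx -0.86545$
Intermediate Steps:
$d = 48$ ($d = 27 + 3 \cdot 1 \left(0 + 7\right) = 27 + 3 \cdot 1 \cdot 7 = 27 + 3 \cdot 7 = 27 + 21 = 48$)
$t{\left(J \right)} = 83 + J^{2} + 49 J$ ($t{\left(J \right)} = \left(J^{2} + 48 J\right) + \left(J + 83\right) = \left(J^{2} + 48 J\right) + \left(83 + J\right) = 83 + J^{2} + 49 J$)
$\frac{t{\left(197 \right)}}{-56092} = \frac{83 + 197^{2} + 49 \cdot 197}{-56092} = \left(83 + 38809 + 9653\right) \left(- \frac{1}{56092}\right) = 48545 \left(- \frac{1}{56092}\right) = - \frac{48545}{56092}$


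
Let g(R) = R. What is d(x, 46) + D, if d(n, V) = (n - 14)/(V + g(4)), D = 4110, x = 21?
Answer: 205507/50 ≈ 4110.1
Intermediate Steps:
d(n, V) = (-14 + n)/(4 + V) (d(n, V) = (n - 14)/(V + 4) = (-14 + n)/(4 + V))
d(x, 46) + D = (-14 + 21)/(4 + 46) + 4110 = 7/50 + 4110 = 205507/50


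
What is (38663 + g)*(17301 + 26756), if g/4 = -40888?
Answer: -5502234673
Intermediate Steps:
g = -163552 (g = 4*(-40888) = -163552)
(38663 + g)*(17301 + 26756) = (38663 - 163552)*(17301 + 26756) = -124889*44057 = -5502234673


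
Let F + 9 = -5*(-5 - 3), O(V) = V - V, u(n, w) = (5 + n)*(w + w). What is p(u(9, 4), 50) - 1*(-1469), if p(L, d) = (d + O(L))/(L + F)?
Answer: 210117/143 ≈ 1469.3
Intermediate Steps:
u(n, w) = 2*w*(5 + n) (u(n, w) = (5 + n)*(2*w) = 2*w*(5 + n))
O(V) = 0
F = 31 (F = -9 - 5*(-5 - 3) = -9 - 5*(-8) = -9 + 40 = 31)
p(L, d) = d/(31 + L) (p(L, d) = (d + 0)/(L + 31) = d/(31 + L))
p(u(9, 4), 50) - 1*(-1469) = 50/(31 + 2*4*(5 + 9)) - 1*(-1469) = 50/(31 + 2*4*14) + 1469 = 50/(31 + 112) + 1469 = 50/143 + 1469 = 210117/143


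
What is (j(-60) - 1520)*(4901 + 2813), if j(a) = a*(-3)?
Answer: -10336760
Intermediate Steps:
j(a) = -3*a
(j(-60) - 1520)*(4901 + 2813) = (-3*(-60) - 1520)*(4901 + 2813) = (180 - 1520)*7714 = -1340*7714 = -10336760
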